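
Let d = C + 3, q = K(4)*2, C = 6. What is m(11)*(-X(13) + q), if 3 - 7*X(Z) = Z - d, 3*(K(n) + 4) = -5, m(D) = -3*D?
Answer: 2585/7 ≈ 369.29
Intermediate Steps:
K(n) = -17/3 (K(n) = -4 + (⅓)*(-5) = -4 - 5/3 = -17/3)
q = -34/3 (q = -17/3*2 = -34/3 ≈ -11.333)
d = 9 (d = 6 + 3 = 9)
X(Z) = 12/7 - Z/7 (X(Z) = 3/7 - (Z - 1*9)/7 = 3/7 - (Z - 9)/7 = 3/7 - (-9 + Z)/7 = 3/7 + (9/7 - Z/7) = 12/7 - Z/7)
m(11)*(-X(13) + q) = (-3*11)*(-(12/7 - ⅐*13) - 34/3) = -33*(-(12/7 - 13/7) - 34/3) = -33*(-1*(-⅐) - 34/3) = -33*(⅐ - 34/3) = -33*(-235/21) = 2585/7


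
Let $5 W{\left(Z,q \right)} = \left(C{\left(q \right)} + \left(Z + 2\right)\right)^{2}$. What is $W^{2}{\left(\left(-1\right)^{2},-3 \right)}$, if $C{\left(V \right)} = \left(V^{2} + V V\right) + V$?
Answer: $\frac{104976}{25} \approx 4199.0$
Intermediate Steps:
$C{\left(V \right)} = V + 2 V^{2}$ ($C{\left(V \right)} = \left(V^{2} + V^{2}\right) + V = 2 V^{2} + V = V + 2 V^{2}$)
$W{\left(Z,q \right)} = \frac{\left(2 + Z + q \left(1 + 2 q\right)\right)^{2}}{5}$ ($W{\left(Z,q \right)} = \frac{\left(q \left(1 + 2 q\right) + \left(Z + 2\right)\right)^{2}}{5} = \frac{\left(q \left(1 + 2 q\right) + \left(2 + Z\right)\right)^{2}}{5} = \frac{\left(2 + Z + q \left(1 + 2 q\right)\right)^{2}}{5}$)
$W^{2}{\left(\left(-1\right)^{2},-3 \right)} = \left(\frac{\left(2 + \left(-1\right)^{2} - 3 \left(1 + 2 \left(-3\right)\right)\right)^{2}}{5}\right)^{2} = \left(\frac{\left(2 + 1 - 3 \left(1 - 6\right)\right)^{2}}{5}\right)^{2} = \left(\frac{\left(2 + 1 - -15\right)^{2}}{5}\right)^{2} = \left(\frac{\left(2 + 1 + 15\right)^{2}}{5}\right)^{2} = \left(\frac{18^{2}}{5}\right)^{2} = \left(\frac{1}{5} \cdot 324\right)^{2} = \left(\frac{324}{5}\right)^{2} = \frac{104976}{25}$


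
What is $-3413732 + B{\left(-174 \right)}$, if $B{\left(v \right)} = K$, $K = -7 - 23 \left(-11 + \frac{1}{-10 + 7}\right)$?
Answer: $- \frac{10240435}{3} \approx -3.4135 \cdot 10^{6}$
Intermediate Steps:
$K = \frac{761}{3}$ ($K = -7 - 23 \left(-11 + \frac{1}{-3}\right) = -7 - 23 \left(-11 - \frac{1}{3}\right) = -7 - - \frac{782}{3} = -7 + \frac{782}{3} = \frac{761}{3} \approx 253.67$)
$B{\left(v \right)} = \frac{761}{3}$
$-3413732 + B{\left(-174 \right)} = -3413732 + \frac{761}{3} = - \frac{10240435}{3}$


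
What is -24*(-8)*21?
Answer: 4032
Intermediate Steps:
-24*(-8)*21 = 192*21 = 4032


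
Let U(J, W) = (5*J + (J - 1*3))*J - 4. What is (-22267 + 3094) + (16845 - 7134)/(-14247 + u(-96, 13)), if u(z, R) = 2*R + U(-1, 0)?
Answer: -272573079/14216 ≈ -19174.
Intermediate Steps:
U(J, W) = -4 + J*(-3 + 6*J) (U(J, W) = (5*J + (J - 3))*J - 4 = (5*J + (-3 + J))*J - 4 = (-3 + 6*J)*J - 4 = J*(-3 + 6*J) - 4 = -4 + J*(-3 + 6*J))
u(z, R) = 5 + 2*R (u(z, R) = 2*R + (-4 - 3*(-1) + 6*(-1)²) = 2*R + (-4 + 3 + 6*1) = 2*R + (-4 + 3 + 6) = 2*R + 5 = 5 + 2*R)
(-22267 + 3094) + (16845 - 7134)/(-14247 + u(-96, 13)) = (-22267 + 3094) + (16845 - 7134)/(-14247 + (5 + 2*13)) = -19173 + 9711/(-14247 + (5 + 26)) = -19173 + 9711/(-14247 + 31) = -19173 + 9711/(-14216) = -19173 + 9711*(-1/14216) = -19173 - 9711/14216 = -272573079/14216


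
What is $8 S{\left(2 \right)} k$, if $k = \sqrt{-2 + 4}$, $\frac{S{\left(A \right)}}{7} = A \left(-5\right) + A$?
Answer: $- 448 \sqrt{2} \approx -633.57$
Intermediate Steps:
$S{\left(A \right)} = - 28 A$ ($S{\left(A \right)} = 7 \left(A \left(-5\right) + A\right) = 7 \left(- 5 A + A\right) = 7 \left(- 4 A\right) = - 28 A$)
$k = \sqrt{2} \approx 1.4142$
$8 S{\left(2 \right)} k = 8 \left(\left(-28\right) 2\right) \sqrt{2} = 8 \left(-56\right) \sqrt{2} = - 448 \sqrt{2}$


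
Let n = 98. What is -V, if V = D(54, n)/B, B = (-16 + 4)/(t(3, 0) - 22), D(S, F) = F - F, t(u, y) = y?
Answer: 0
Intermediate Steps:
D(S, F) = 0
B = 6/11 (B = (-16 + 4)/(0 - 22) = -12/(-22) = -12*(-1/22) = 6/11 ≈ 0.54545)
V = 0 (V = 0/(6/11) = (11/6)*0 = 0)
-V = -1*0 = 0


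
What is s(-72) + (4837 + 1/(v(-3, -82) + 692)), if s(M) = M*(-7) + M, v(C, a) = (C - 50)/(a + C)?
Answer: 310201922/58873 ≈ 5269.0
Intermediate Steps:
v(C, a) = (-50 + C)/(C + a)
s(M) = -6*M (s(M) = -7*M + M = -6*M)
s(-72) + (4837 + 1/(v(-3, -82) + 692)) = -6*(-72) + (4837 + 1/((-50 - 3)/(-3 - 82) + 692)) = 432 + (4837 + 1/(-53/(-85) + 692)) = 432 + (4837 + 1/(-1/85*(-53) + 692)) = 432 + (4837 + 1/(53/85 + 692)) = 432 + (4837 + 1/(58873/85)) = 432 + (4837 + 85/58873) = 432 + 284768786/58873 = 310201922/58873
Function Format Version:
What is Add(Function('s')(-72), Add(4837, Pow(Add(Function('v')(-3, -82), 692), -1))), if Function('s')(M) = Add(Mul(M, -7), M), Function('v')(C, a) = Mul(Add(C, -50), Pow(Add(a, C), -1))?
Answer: Rational(310201922, 58873) ≈ 5269.0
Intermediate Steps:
Function('v')(C, a) = Mul(Pow(Add(C, a), -1), Add(-50, C)) (Function('v')(C, a) = Mul(Add(-50, C), Pow(Add(C, a), -1)) = Mul(Pow(Add(C, a), -1), Add(-50, C)))
Function('s')(M) = Mul(-6, M) (Function('s')(M) = Add(Mul(-7, M), M) = Mul(-6, M))
Add(Function('s')(-72), Add(4837, Pow(Add(Function('v')(-3, -82), 692), -1))) = Add(Mul(-6, -72), Add(4837, Pow(Add(Mul(Pow(Add(-3, -82), -1), Add(-50, -3)), 692), -1))) = Add(432, Add(4837, Pow(Add(Mul(Pow(-85, -1), -53), 692), -1))) = Add(432, Add(4837, Pow(Add(Mul(Rational(-1, 85), -53), 692), -1))) = Add(432, Add(4837, Pow(Add(Rational(53, 85), 692), -1))) = Add(432, Add(4837, Pow(Rational(58873, 85), -1))) = Add(432, Add(4837, Rational(85, 58873))) = Add(432, Rational(284768786, 58873)) = Rational(310201922, 58873)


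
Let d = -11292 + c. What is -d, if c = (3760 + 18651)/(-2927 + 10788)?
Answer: 88744001/7861 ≈ 11289.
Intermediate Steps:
c = 22411/7861 ≈ 2.8509
d = -88744001/7861 (d = -11292 + 22411/7861 = -88744001/7861 ≈ -11289.)
-d = -1*(-88744001/7861) = 88744001/7861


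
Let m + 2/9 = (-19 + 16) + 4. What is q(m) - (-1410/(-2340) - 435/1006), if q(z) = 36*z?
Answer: 545938/19617 ≈ 27.830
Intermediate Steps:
m = 7/9 (m = -2/9 + ((-19 + 16) + 4) = -2/9 + (-3 + 4) = -2/9 + 1 = 7/9 ≈ 0.77778)
q(m) - (-1410/(-2340) - 435/1006) = 36*(7/9) - (-1410/(-2340) - 435/1006) = 28 - (-1410*(-1/2340) - 435*1/1006) = 28 - (47/78 - 435/1006) = 28 - 1*3338/19617 = 28 - 3338/19617 = 545938/19617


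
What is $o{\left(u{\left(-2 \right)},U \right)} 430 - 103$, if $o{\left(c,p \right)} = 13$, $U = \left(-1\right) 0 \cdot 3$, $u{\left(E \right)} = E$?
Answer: $5487$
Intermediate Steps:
$U = 0$ ($U = 0 \cdot 3 = 0$)
$o{\left(u{\left(-2 \right)},U \right)} 430 - 103 = 13 \cdot 430 - 103 = 5590 - 103 = 5487$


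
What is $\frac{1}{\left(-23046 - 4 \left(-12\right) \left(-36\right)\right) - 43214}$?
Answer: $- \frac{1}{67988} \approx -1.4708 \cdot 10^{-5}$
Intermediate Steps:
$\frac{1}{\left(-23046 - 4 \left(-12\right) \left(-36\right)\right) - 43214} = \frac{1}{\left(-23046 - \left(-48\right) \left(-36\right)\right) - 43214} = \frac{1}{\left(-23046 - 1728\right) - 43214} = \frac{1}{-24774 - 43214} = \frac{1}{-67988} = - \frac{1}{67988}$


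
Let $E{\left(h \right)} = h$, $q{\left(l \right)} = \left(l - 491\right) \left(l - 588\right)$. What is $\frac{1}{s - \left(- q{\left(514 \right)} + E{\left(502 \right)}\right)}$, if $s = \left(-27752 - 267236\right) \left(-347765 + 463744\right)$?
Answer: $- \frac{1}{34212415456} \approx -2.9229 \cdot 10^{-11}$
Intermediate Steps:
$q{\left(l \right)} = \left(-588 + l\right) \left(-491 + l\right)$ ($q{\left(l \right)} = \left(-491 + l\right) \left(-588 + l\right) = \left(-588 + l\right) \left(-491 + l\right)$)
$s = -34212413252$ ($s = \left(-294988\right) 115979 = -34212413252$)
$\frac{1}{s - \left(- q{\left(514 \right)} + E{\left(502 \right)}\right)} = \frac{1}{-34212413252 + \left(\left(288708 + 514^{2} - 554606\right) - 502\right)} = \frac{1}{-34212413252 + \left(\left(288708 + 264196 - 554606\right) - 502\right)} = \frac{1}{-34212413252 - 2204} = \frac{1}{-34212415456} = - \frac{1}{34212415456}$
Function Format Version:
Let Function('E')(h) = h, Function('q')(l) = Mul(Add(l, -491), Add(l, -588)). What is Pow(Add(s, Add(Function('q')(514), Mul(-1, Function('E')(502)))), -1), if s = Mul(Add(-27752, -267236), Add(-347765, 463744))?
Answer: Rational(-1, 34212415456) ≈ -2.9229e-11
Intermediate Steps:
Function('q')(l) = Mul(Add(-588, l), Add(-491, l)) (Function('q')(l) = Mul(Add(-491, l), Add(-588, l)) = Mul(Add(-588, l), Add(-491, l)))
s = -34212413252 (s = Mul(-294988, 115979) = -34212413252)
Pow(Add(s, Add(Function('q')(514), Mul(-1, Function('E')(502)))), -1) = Pow(Add(-34212413252, Add(Add(288708, Pow(514, 2), Mul(-1079, 514)), Mul(-1, 502))), -1) = Pow(Add(-34212413252, Add(Add(288708, 264196, -554606), -502)), -1) = Pow(Add(-34212413252, Add(-1702, -502)), -1) = Pow(Add(-34212413252, -2204), -1) = Pow(-34212415456, -1) = Rational(-1, 34212415456)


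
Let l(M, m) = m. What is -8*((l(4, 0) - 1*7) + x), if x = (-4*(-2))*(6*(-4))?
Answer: 1592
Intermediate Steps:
x = -192 (x = 8*(-24) = -192)
-8*((l(4, 0) - 1*7) + x) = -8*((0 - 1*7) - 192) = -8*((0 - 7) - 192) = -8*(-7 - 192) = -8*(-199) = 1592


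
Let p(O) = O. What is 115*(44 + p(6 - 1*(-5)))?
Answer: 6325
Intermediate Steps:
115*(44 + p(6 - 1*(-5))) = 115*(44 + (6 - 1*(-5))) = 115*(44 + (6 + 5)) = 115*(44 + 11) = 115*55 = 6325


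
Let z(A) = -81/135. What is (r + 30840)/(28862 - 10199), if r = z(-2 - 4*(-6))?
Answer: 51399/31105 ≈ 1.6524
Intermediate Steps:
z(A) = -3/5 (z(A) = -81*1/135 = -3/5)
r = -3/5 ≈ -0.60000
(r + 30840)/(28862 - 10199) = (-3/5 + 30840)/(28862 - 10199) = (154197/5)/18663 = (154197/5)*(1/18663) = 51399/31105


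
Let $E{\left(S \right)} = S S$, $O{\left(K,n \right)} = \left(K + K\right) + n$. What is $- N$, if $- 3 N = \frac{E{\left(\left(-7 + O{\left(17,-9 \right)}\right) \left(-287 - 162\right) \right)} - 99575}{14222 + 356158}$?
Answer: $\frac{65219149}{1111140} \approx 58.696$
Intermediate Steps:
$O{\left(K,n \right)} = n + 2 K$ ($O{\left(K,n \right)} = 2 K + n = n + 2 K$)
$E{\left(S \right)} = S^{2}$
$N = - \frac{65219149}{1111140}$ ($N = - \frac{\left(\left(\left(-7 + \left(-9 + 2 \cdot 17\right)\right) \left(-287 - 162\right)\right)^{2} - 99575\right) \frac{1}{14222 + 356158}}{3} = - \frac{\left(\left(\left(-7 + \left(-9 + 34\right)\right) \left(-449\right)\right)^{2} - 99575\right) \frac{1}{370380}}{3} = - \frac{\left(\left(\left(-7 + 25\right) \left(-449\right)\right)^{2} - 99575\right) \frac{1}{370380}}{3} = - \frac{\left(\left(18 \left(-449\right)\right)^{2} - 99575\right) \frac{1}{370380}}{3} = - \frac{\left(\left(-8082\right)^{2} - 99575\right) \frac{1}{370380}}{3} = - \frac{\left(65318724 - 99575\right) \frac{1}{370380}}{3} = - \frac{65219149 \cdot \frac{1}{370380}}{3} = \left(- \frac{1}{3}\right) \frac{65219149}{370380} = - \frac{65219149}{1111140} \approx -58.696$)
$- N = \left(-1\right) \left(- \frac{65219149}{1111140}\right) = \frac{65219149}{1111140}$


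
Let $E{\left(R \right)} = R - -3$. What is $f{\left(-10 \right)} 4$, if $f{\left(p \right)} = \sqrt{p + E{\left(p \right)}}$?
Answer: $4 i \sqrt{17} \approx 16.492 i$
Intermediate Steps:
$E{\left(R \right)} = 3 + R$ ($E{\left(R \right)} = R + 3 = 3 + R$)
$f{\left(p \right)} = \sqrt{3 + 2 p}$ ($f{\left(p \right)} = \sqrt{p + \left(3 + p\right)} = \sqrt{3 + 2 p}$)
$f{\left(-10 \right)} 4 = \sqrt{3 + 2 \left(-10\right)} 4 = \sqrt{3 - 20} \cdot 4 = \sqrt{-17} \cdot 4 = i \sqrt{17} \cdot 4 = 4 i \sqrt{17}$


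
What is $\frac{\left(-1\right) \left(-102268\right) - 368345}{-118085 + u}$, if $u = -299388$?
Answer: $\frac{38011}{59639} \approx 0.63735$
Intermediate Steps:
$\frac{\left(-1\right) \left(-102268\right) - 368345}{-118085 + u} = \frac{\left(-1\right) \left(-102268\right) - 368345}{-118085 - 299388} = \frac{102268 - 368345}{-417473} = \left(-266077\right) \left(- \frac{1}{417473}\right) = \frac{38011}{59639}$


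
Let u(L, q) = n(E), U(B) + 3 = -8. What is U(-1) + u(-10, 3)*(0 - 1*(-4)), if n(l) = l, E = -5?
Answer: -31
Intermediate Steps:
U(B) = -11 (U(B) = -3 - 8 = -11)
u(L, q) = -5
U(-1) + u(-10, 3)*(0 - 1*(-4)) = -11 - 5*(0 - 1*(-4)) = -11 - 5*(0 + 4) = -11 - 5*4 = -11 - 20 = -31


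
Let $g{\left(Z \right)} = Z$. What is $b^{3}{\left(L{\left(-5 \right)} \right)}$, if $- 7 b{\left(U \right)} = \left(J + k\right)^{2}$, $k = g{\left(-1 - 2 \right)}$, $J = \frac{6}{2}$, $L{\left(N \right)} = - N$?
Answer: $0$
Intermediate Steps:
$J = 3$ ($J = 6 \cdot \frac{1}{2} = 3$)
$k = -3$ ($k = -1 - 2 = -3$)
$b{\left(U \right)} = 0$ ($b{\left(U \right)} = - \frac{\left(3 - 3\right)^{2}}{7} = - \frac{0^{2}}{7} = \left(- \frac{1}{7}\right) 0 = 0$)
$b^{3}{\left(L{\left(-5 \right)} \right)} = 0^{3} = 0$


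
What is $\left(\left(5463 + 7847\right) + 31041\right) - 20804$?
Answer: $23547$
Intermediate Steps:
$\left(\left(5463 + 7847\right) + 31041\right) - 20804 = \left(13310 + 31041\right) - 20804 = 44351 - 20804 = 23547$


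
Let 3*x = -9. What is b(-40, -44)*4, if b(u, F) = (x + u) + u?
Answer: -332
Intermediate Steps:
x = -3 (x = (⅓)*(-9) = -3)
b(u, F) = -3 + 2*u (b(u, F) = (-3 + u) + u = -3 + 2*u)
b(-40, -44)*4 = (-3 + 2*(-40))*4 = (-3 - 80)*4 = -83*4 = -332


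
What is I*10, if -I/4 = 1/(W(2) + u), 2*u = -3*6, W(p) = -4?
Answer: 40/13 ≈ 3.0769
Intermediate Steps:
u = -9 (u = (-3*6)/2 = (1/2)*(-18) = -9)
I = 4/13 (I = -4/(-4 - 9) = -4/(-13) = -4*(-1/13) = 4/13 ≈ 0.30769)
I*10 = (4/13)*10 = 40/13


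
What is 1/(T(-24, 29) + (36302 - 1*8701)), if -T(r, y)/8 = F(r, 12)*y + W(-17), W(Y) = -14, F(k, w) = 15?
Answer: 1/24233 ≈ 4.1266e-5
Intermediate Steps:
T(r, y) = 112 - 120*y (T(r, y) = -8*(15*y - 14) = -8*(-14 + 15*y) = 112 - 120*y)
1/(T(-24, 29) + (36302 - 1*8701)) = 1/((112 - 120*29) + (36302 - 1*8701)) = 1/((112 - 3480) + (36302 - 8701)) = 1/(-3368 + 27601) = 1/24233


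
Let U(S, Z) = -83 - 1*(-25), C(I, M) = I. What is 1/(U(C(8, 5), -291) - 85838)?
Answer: -1/85896 ≈ -1.1642e-5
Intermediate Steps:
U(S, Z) = -58 (U(S, Z) = -83 + 25 = -58)
1/(U(C(8, 5), -291) - 85838) = 1/(-58 - 85838) = 1/(-85896) = -1/85896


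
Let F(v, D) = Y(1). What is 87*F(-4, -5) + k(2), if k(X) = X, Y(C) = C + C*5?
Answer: 524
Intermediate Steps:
Y(C) = 6*C (Y(C) = C + 5*C = 6*C)
F(v, D) = 6 (F(v, D) = 6*1 = 6)
87*F(-4, -5) + k(2) = 87*6 + 2 = 522 + 2 = 524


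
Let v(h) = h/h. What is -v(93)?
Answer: -1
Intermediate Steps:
v(h) = 1
-v(93) = -1*1 = -1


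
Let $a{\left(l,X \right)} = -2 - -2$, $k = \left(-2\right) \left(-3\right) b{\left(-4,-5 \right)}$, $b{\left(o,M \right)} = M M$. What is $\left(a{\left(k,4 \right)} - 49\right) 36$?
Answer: $-1764$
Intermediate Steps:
$b{\left(o,M \right)} = M^{2}$
$k = 150$ ($k = \left(-2\right) \left(-3\right) \left(-5\right)^{2} = 6 \cdot 25 = 150$)
$a{\left(l,X \right)} = 0$ ($a{\left(l,X \right)} = -2 + 2 = 0$)
$\left(a{\left(k,4 \right)} - 49\right) 36 = \left(0 - 49\right) 36 = \left(-49\right) 36 = -1764$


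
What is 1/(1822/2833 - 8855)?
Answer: -2833/25084393 ≈ -0.00011294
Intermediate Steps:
1/(1822/2833 - 8855) = 1/(-25084393/2833) = -2833/25084393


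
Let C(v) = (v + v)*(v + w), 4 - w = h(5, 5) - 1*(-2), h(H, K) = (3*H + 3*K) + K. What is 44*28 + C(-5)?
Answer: 1612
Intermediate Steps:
h(H, K) = 3*H + 4*K
w = -33 (w = 4 - ((3*5 + 4*5) - 1*(-2)) = 4 - ((15 + 20) + 2) = 4 - (35 + 2) = 4 - 1*37 = 4 - 37 = -33)
C(v) = 2*v*(-33 + v) (C(v) = (v + v)*(v - 33) = (2*v)*(-33 + v) = 2*v*(-33 + v))
44*28 + C(-5) = 44*28 + 2*(-5)*(-33 - 5) = 1232 + 2*(-5)*(-38) = 1232 + 380 = 1612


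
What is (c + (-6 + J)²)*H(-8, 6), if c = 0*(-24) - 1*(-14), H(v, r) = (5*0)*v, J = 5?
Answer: 0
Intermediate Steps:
H(v, r) = 0 (H(v, r) = 0*v = 0)
c = 14 (c = 0 + 14 = 14)
(c + (-6 + J)²)*H(-8, 6) = (14 + (-6 + 5)²)*0 = (14 + (-1)²)*0 = (14 + 1)*0 = 15*0 = 0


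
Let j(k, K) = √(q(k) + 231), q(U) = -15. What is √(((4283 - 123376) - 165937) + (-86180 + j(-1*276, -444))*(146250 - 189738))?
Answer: 3*√(416390090 - 28992*√6) ≈ 61212.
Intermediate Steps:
j(k, K) = 6*√6 (j(k, K) = √(-15 + 231) = √216 = 6*√6)
√(((4283 - 123376) - 165937) + (-86180 + j(-1*276, -444))*(146250 - 189738)) = √(((4283 - 123376) - 165937) + (-86180 + 6*√6)*(146250 - 189738)) = √((-119093 - 165937) + (-86180 + 6*√6)*(-43488)) = √(-285030 + (3747795840 - 260928*√6)) = √(3747510810 - 260928*√6)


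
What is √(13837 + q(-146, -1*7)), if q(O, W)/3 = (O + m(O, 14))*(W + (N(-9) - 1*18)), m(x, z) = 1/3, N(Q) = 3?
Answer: √23451 ≈ 153.14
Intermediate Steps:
m(x, z) = ⅓
q(O, W) = 3*(-15 + W)*(⅓ + O) (q(O, W) = 3*((O + ⅓)*(W + (3 - 1*18))) = 3*((⅓ + O)*(W + (3 - 18))) = 3*((⅓ + O)*(W - 15)) = 3*((⅓ + O)*(-15 + W)) = 3*((-15 + W)*(⅓ + O)) = 3*(-15 + W)*(⅓ + O))
√(13837 + q(-146, -1*7)) = √(13837 + (-15 - 1*7 - 45*(-146) + 3*(-146)*(-1*7))) = √(13837 + (-15 - 7 + 6570 + 3*(-146)*(-7))) = √(13837 + (-15 - 7 + 6570 + 3066)) = √(13837 + 9614) = √23451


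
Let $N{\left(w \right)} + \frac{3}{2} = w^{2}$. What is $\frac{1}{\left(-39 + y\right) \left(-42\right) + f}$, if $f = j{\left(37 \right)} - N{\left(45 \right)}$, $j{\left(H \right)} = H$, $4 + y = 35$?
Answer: $- \frac{2}{3301} \approx -0.00060588$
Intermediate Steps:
$y = 31$ ($y = -4 + 35 = 31$)
$N{\left(w \right)} = - \frac{3}{2} + w^{2}$
$f = - \frac{3973}{2}$ ($f = 37 - \left(- \frac{3}{2} + 45^{2}\right) = 37 - \left(- \frac{3}{2} + 2025\right) = 37 - \frac{4047}{2} = - \frac{3973}{2} \approx -1986.5$)
$\frac{1}{\left(-39 + y\right) \left(-42\right) + f} = \frac{1}{\left(-39 + 31\right) \left(-42\right) - \frac{3973}{2}} = \frac{1}{\left(-8\right) \left(-42\right) - \frac{3973}{2}} = \frac{1}{336 - \frac{3973}{2}} = \frac{1}{- \frac{3301}{2}} = - \frac{2}{3301}$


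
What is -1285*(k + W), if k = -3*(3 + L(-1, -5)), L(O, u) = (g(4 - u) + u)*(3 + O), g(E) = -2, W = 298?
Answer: -425335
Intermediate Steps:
L(O, u) = (-2 + u)*(3 + O)
k = 33 (k = -3*(3 + (-6 - 2*(-1) + 3*(-5) - 1*(-5))) = -3*(3 + (-6 + 2 - 15 + 5)) = -3*(3 - 14) = -3*(-11) = 33)
-1285*(k + W) = -1285*(33 + 298) = -1285*331 = -425335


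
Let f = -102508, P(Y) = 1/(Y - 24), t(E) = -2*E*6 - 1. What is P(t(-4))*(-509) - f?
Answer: 2357175/23 ≈ 1.0249e+5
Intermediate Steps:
t(E) = -1 - 12*E (t(E) = -12*E - 1 = -1 - 12*E)
P(Y) = 1/(-24 + Y)
P(t(-4))*(-509) - f = -509/(-24 + (-1 - 12*(-4))) - 1*(-102508) = -509/(-24 + (-1 + 48)) + 102508 = -509/(-24 + 47) + 102508 = -509/23 + 102508 = 2357175/23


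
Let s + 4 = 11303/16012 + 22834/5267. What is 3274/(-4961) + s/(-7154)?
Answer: -282250186237051/427591459878968 ≈ -0.66009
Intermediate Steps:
s = 87810093/84335204 (s = -4 + (11303/16012 + 22834/5267) = -4 + 425150909/84335204 = 87810093/84335204 ≈ 1.0412)
3274/(-4961) + s/(-7154) = 3274/(-4961) + (87810093/84335204)/(-7154) = 3274*(-1/4961) + (87810093/84335204)*(-1/7154) = -3274/4961 - 12544299/86190578488 = -282250186237051/427591459878968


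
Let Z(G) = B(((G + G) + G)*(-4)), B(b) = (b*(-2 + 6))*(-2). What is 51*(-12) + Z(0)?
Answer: -612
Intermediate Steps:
B(b) = -8*b (B(b) = (b*4)*(-2) = (4*b)*(-2) = -8*b)
Z(G) = 96*G (Z(G) = -8*((G + G) + G)*(-4) = -8*(2*G + G)*(-4) = -8*3*G*(-4) = -(-96)*G = 96*G)
51*(-12) + Z(0) = 51*(-12) + 96*0 = -612 + 0 = -612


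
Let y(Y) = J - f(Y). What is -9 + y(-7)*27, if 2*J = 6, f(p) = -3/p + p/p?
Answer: 234/7 ≈ 33.429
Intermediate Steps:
f(p) = 1 - 3/p (f(p) = -3/p + 1 = 1 - 3/p)
J = 3 (J = (½)*6 = 3)
y(Y) = 3 - (-3 + Y)/Y
-9 + y(-7)*27 = -9 + (2 + 3/(-7))*27 = -9 + (2 + 3*(-⅐))*27 = -9 + (2 - 3/7)*27 = -9 + (11/7)*27 = -9 + 297/7 = 234/7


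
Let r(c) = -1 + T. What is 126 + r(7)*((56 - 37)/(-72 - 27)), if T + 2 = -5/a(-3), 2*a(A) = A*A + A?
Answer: 37688/297 ≈ 126.90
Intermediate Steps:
a(A) = A/2 + A**2/2 (a(A) = (A*A + A)/2 = (A**2 + A)/2 = (A + A**2)/2 = A/2 + A**2/2)
T = -11/3 (T = -2 - 5*(-2/(3*(1 - 3))) = -2 - 5/((1/2)*(-3)*(-2)) = -2 - 5/3 = -11/3 ≈ -3.6667)
r(c) = -14/3 (r(c) = -1 - 11/3 = -14/3)
126 + r(7)*((56 - 37)/(-72 - 27)) = 126 - 14*(56 - 37)/(3*(-72 - 27)) = 126 - 266/(3*(-99)) = 126 - 266*(-1)/(3*99) = 126 - 14/3*(-19/99) = 126 + 266/297 = 37688/297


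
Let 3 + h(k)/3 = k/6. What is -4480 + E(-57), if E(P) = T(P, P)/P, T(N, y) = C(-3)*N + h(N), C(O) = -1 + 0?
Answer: -170253/38 ≈ -4480.3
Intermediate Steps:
C(O) = -1
h(k) = -9 + k/2 (h(k) = -9 + 3*(k/6) = -9 + k/2)
T(N, y) = -9 - N/2 (T(N, y) = -N + (-9 + N/2) = -9 - N/2)
E(P) = (-9 - P/2)/P
-4480 + E(-57) = -4480 + (½)*(-18 - 1*(-57))/(-57) = -4480 + (½)*(-1/57)*(-18 + 57) = -4480 + (½)*(-1/57)*39 = -4480 - 13/38 = -170253/38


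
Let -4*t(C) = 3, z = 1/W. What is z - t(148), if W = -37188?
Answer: 13945/18594 ≈ 0.74997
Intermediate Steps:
z = -1/37188 (z = 1/(-37188) = -1/37188 ≈ -2.6890e-5)
t(C) = -¾ (t(C) = -¼*3 = -¾)
z - t(148) = -1/37188 - 1*(-¾) = -1/37188 + ¾ = 13945/18594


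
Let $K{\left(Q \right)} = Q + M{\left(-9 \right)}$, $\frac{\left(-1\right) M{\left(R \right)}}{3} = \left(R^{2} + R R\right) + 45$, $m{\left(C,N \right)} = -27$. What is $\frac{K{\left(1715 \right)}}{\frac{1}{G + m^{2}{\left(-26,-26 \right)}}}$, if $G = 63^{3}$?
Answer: $274348944$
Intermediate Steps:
$G = 250047$
$M{\left(R \right)} = -135 - 6 R^{2}$ ($M{\left(R \right)} = - 3 \left(\left(R^{2} + R R\right) + 45\right) = - 3 \left(\left(R^{2} + R^{2}\right) + 45\right) = - 3 \left(2 R^{2} + 45\right) = - 3 \left(45 + 2 R^{2}\right) = -135 - 6 R^{2}$)
$K{\left(Q \right)} = -621 + Q$ ($K{\left(Q \right)} = Q - \left(135 + 6 \left(-9\right)^{2}\right) = Q - 621 = -621 + Q$)
$\frac{K{\left(1715 \right)}}{\frac{1}{G + m^{2}{\left(-26,-26 \right)}}} = \frac{-621 + 1715}{\frac{1}{250047 + \left(-27\right)^{2}}} = \frac{1094}{\frac{1}{250047 + 729}} = \frac{1094}{\frac{1}{250776}} = 1094 \frac{1}{\frac{1}{250776}} = 1094 \cdot 250776 = 274348944$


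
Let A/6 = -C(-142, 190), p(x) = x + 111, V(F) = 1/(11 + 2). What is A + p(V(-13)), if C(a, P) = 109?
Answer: -7058/13 ≈ -542.92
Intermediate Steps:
V(F) = 1/13
p(x) = 111 + x
A = -654 (A = 6*(-1*109) = 6*(-109) = -654)
A + p(V(-13)) = -654 + (111 + 1/13) = -654 + 1444/13 = -7058/13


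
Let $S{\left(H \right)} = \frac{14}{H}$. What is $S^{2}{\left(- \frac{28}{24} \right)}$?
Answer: $144$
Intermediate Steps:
$S^{2}{\left(- \frac{28}{24} \right)} = \left(\frac{14}{\left(-28\right) \frac{1}{24}}\right)^{2} = \left(\frac{14}{- \frac{7}{6}}\right)^{2} = \left(14 \left(- \frac{6}{7}\right)\right)^{2} = \left(-12\right)^{2} = 144$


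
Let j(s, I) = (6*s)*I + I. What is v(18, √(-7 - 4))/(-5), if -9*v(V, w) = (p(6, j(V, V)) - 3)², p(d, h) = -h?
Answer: 85805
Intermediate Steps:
j(s, I) = I + 6*I*s (j(s, I) = 6*I*s + I = I + 6*I*s)
v(V, w) = -(-3 - V*(1 + 6*V))²/9 (v(V, w) = -(-V*(1 + 6*V) - 3)²/9 = -(-3 - V*(1 + 6*V))²/9)
v(18, √(-7 - 4))/(-5) = (-(3 + 18*(1 + 6*18))²/9)/(-5) = -(-1)*(3 + 18*(1 + 108))²/45 = -(-1)*(3 + 18*109)²/45 = -(-1)*(3 + 1962)²/45 = -(-1)*1965²/45 = -(-1)*3861225/45 = -⅕*(-429025) = 85805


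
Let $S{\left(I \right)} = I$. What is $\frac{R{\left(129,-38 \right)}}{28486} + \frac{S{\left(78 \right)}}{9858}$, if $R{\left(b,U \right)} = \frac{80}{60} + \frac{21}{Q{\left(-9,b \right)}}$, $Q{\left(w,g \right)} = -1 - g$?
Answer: $\frac{145174871}{18252974220} \approx 0.0079535$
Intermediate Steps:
$R{\left(b,U \right)} = \frac{4}{3} + \frac{21}{-1 - b}$ ($R{\left(b,U \right)} = \frac{80}{60} + \frac{21}{-1 - b} = 80 \cdot \frac{1}{60} + \frac{21}{-1 - b} = \frac{4}{3} + \frac{21}{-1 - b}$)
$\frac{R{\left(129,-38 \right)}}{28486} + \frac{S{\left(78 \right)}}{9858} = \frac{\frac{1}{3} \frac{1}{1 + 129} \left(-59 + 4 \cdot 129\right)}{28486} + \frac{78}{9858} = \frac{-59 + 516}{3 \cdot 130} \cdot \frac{1}{28486} + 78 \cdot \frac{1}{9858} = \frac{1}{3} \cdot \frac{1}{130} \cdot 457 \cdot \frac{1}{28486} + \frac{13}{1643} = \frac{457}{390} \cdot \frac{1}{28486} + \frac{13}{1643} = \frac{457}{11109540} + \frac{13}{1643} = \frac{145174871}{18252974220}$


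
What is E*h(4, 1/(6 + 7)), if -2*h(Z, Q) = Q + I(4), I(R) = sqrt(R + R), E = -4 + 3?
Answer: 1/26 + sqrt(2) ≈ 1.4527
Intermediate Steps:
E = -1
I(R) = sqrt(2)*sqrt(R) (I(R) = sqrt(2*R) = sqrt(2)*sqrt(R))
h(Z, Q) = -sqrt(2) - Q/2 (h(Z, Q) = -(Q + sqrt(2)*sqrt(4))/2 = -(Q + sqrt(2)*2)/2 = -(Q + 2*sqrt(2))/2 = -sqrt(2) - Q/2)
E*h(4, 1/(6 + 7)) = -(-sqrt(2) - 1/(2*(6 + 7))) = -(-sqrt(2) - 1/2/13) = -(-sqrt(2) - 1/2*1/13) = -(-sqrt(2) - 1/26) = -(-1/26 - sqrt(2)) = 1/26 + sqrt(2)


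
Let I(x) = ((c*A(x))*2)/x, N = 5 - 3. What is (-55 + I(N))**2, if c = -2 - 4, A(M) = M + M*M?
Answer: 8281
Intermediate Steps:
A(M) = M + M**2
c = -6
N = 2
I(x) = -12 - 12*x (I(x) = (-6*x*(1 + x)*2)/x = (-12*x*(1 + x))/x = -12 - 12*x)
(-55 + I(N))**2 = (-55 + (-12 - 12*2))**2 = (-55 + (-12 - 24))**2 = (-55 - 36)**2 = (-91)**2 = 8281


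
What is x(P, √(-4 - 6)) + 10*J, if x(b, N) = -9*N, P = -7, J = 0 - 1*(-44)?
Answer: 440 - 9*I*√10 ≈ 440.0 - 28.461*I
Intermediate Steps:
J = 44 (J = 0 + 44 = 44)
x(P, √(-4 - 6)) + 10*J = -9*√(-4 - 6) + 10*44 = -9*I*√10 + 440 = 440 - 9*I*√10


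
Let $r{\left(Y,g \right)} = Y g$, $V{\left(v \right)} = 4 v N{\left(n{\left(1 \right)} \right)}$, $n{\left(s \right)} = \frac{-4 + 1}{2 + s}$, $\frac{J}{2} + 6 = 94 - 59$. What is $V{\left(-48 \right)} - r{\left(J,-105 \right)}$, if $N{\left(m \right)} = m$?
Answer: $6282$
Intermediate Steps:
$J = 58$ ($J = -12 + 2 \left(94 - 59\right) = -12 + 2 \cdot 35 = -12 + 70 = 58$)
$n{\left(s \right)} = - \frac{3}{2 + s}$
$V{\left(v \right)} = - 4 v$ ($V{\left(v \right)} = 4 v \left(- \frac{3}{2 + 1}\right) = 4 v \left(- \frac{3}{3}\right) = 4 v \left(\left(-3\right) \frac{1}{3}\right) = 4 v \left(-1\right) = - 4 v$)
$V{\left(-48 \right)} - r{\left(J,-105 \right)} = \left(-4\right) \left(-48\right) - 58 \left(-105\right) = 192 - -6090 = 192 + 6090 = 6282$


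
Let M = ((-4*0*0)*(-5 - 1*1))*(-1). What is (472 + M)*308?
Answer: 145376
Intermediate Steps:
M = 0 (M = ((0*0)*(-5 - 1))*(-1) = (0*(-6))*(-1) = 0*(-1) = 0)
(472 + M)*308 = (472 + 0)*308 = 472*308 = 145376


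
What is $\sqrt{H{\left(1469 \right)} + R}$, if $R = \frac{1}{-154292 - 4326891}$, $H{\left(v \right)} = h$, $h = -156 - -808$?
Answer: $\frac{\sqrt{13092812699345645}}{4481183} \approx 25.534$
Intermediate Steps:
$h = 652$ ($h = -156 + 808 = 652$)
$H{\left(v \right)} = 652$
$R = - \frac{1}{4481183}$ ($R = \frac{1}{-4481183} = - \frac{1}{4481183} \approx -2.2316 \cdot 10^{-7}$)
$\sqrt{H{\left(1469 \right)} + R} = \sqrt{652 - \frac{1}{4481183}} = \sqrt{\frac{2921731315}{4481183}} = \frac{\sqrt{13092812699345645}}{4481183}$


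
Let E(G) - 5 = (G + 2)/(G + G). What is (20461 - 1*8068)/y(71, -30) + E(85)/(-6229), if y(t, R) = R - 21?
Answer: -257320927/1058930 ≈ -243.00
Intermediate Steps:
y(t, R) = -21 + R
E(G) = 5 + (2 + G)/(2*G) (E(G) = 5 + (G + 2)/(G + G) = 5 + (2 + G)/((2*G)) = 5 + (2 + G)*(1/(2*G)) = 5 + (2 + G)/(2*G))
(20461 - 1*8068)/y(71, -30) + E(85)/(-6229) = (20461 - 1*8068)/(-21 - 30) + (11/2 + 1/85)/(-6229) = (20461 - 8068)/(-51) + (11/2 + 1/85)*(-1/6229) = 12393*(-1/51) + (937/170)*(-1/6229) = -243 - 937/1058930 = -257320927/1058930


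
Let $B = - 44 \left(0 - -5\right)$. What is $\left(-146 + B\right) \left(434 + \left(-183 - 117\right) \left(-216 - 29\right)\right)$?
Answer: $-27059844$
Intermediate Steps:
$B = -220$ ($B = - 44 \left(0 + 5\right) = \left(-44\right) 5 = -220$)
$\left(-146 + B\right) \left(434 + \left(-183 - 117\right) \left(-216 - 29\right)\right) = \left(-146 - 220\right) \left(434 + \left(-183 - 117\right) \left(-216 - 29\right)\right) = - 366 \left(434 - -73500\right) = - 366 \left(434 + 73500\right) = \left(-366\right) 73934 = -27059844$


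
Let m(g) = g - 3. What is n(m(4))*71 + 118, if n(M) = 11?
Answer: 899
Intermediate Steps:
m(g) = -3 + g
n(m(4))*71 + 118 = 11*71 + 118 = 781 + 118 = 899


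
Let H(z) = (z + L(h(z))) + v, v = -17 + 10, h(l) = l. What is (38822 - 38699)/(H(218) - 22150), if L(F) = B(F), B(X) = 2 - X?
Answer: -41/7385 ≈ -0.0055518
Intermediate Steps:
v = -7
L(F) = 2 - F
H(z) = -5 (H(z) = (z + (2 - z)) - 7 = 2 - 7 = -5)
(38822 - 38699)/(H(218) - 22150) = (38822 - 38699)/(-5 - 22150) = 123/(-22155) = 123*(-1/22155) = -41/7385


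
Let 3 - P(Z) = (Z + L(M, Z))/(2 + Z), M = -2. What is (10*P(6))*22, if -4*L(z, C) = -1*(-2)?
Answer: 2035/4 ≈ 508.75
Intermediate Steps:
L(z, C) = -1/2 (L(z, C) = -(-1)*(-2)/4 = -1/4*2 = -1/2)
P(Z) = 3 - (-1/2 + Z)/(2 + Z) (P(Z) = 3 - (Z - 1/2)/(2 + Z) = 3 - (-1/2 + Z)/(2 + Z))
(10*P(6))*22 = (10*((13 + 4*6)/(2*(2 + 6))))*22 = (10*((1/2)*(13 + 24)/8))*22 = (10*((1/2)*(1/8)*37))*22 = (10*(37/16))*22 = (185/8)*22 = 2035/4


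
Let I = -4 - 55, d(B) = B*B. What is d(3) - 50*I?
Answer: 2959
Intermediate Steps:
d(B) = B²
I = -59
d(3) - 50*I = 3² - 50*(-59) = 9 + 2950 = 2959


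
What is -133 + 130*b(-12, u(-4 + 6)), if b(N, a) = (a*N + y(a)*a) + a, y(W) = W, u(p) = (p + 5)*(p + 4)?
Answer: 169127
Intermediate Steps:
u(p) = (4 + p)*(5 + p) (u(p) = (5 + p)*(4 + p) = (4 + p)*(5 + p))
b(N, a) = a + a² + N*a (b(N, a) = (a*N + a*a) + a = (N*a + a²) + a = (a² + N*a) + a = a + a² + N*a)
-133 + 130*b(-12, u(-4 + 6)) = -133 + 130*((20 + (-4 + 6)² + 9*(-4 + 6))*(1 - 12 + (20 + (-4 + 6)² + 9*(-4 + 6)))) = -133 + 130*((20 + 2² + 9*2)*(1 - 12 + (20 + 2² + 9*2))) = -133 + 130*((20 + 4 + 18)*(1 - 12 + (20 + 4 + 18))) = -133 + 130*(42*(1 - 12 + 42)) = -133 + 130*(42*31) = -133 + 130*1302 = -133 + 169260 = 169127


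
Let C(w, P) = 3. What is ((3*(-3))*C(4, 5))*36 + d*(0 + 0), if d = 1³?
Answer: -972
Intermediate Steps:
d = 1
((3*(-3))*C(4, 5))*36 + d*(0 + 0) = ((3*(-3))*3)*36 + 1*(0 + 0) = -9*3*36 + 1*0 = -27*36 + 0 = -972 + 0 = -972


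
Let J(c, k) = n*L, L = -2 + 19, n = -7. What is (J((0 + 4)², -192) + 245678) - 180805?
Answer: 64754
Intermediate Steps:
L = 17
J(c, k) = -119 (J(c, k) = -7*17 = -119)
(J((0 + 4)², -192) + 245678) - 180805 = (-119 + 245678) - 180805 = 245559 - 180805 = 64754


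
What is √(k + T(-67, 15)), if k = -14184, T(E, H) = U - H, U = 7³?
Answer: 4*I*√866 ≈ 117.71*I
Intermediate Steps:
U = 343
T(E, H) = 343 - H
√(k + T(-67, 15)) = √(-14184 + (343 - 1*15)) = √(-14184 + (343 - 15)) = √(-14184 + 328) = √(-13856) = 4*I*√866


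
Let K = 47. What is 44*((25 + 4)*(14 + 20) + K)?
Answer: 45452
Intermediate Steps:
44*((25 + 4)*(14 + 20) + K) = 44*((25 + 4)*(14 + 20) + 47) = 44*(29*34 + 47) = 44*(986 + 47) = 44*1033 = 45452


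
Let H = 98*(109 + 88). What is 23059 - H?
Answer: 3753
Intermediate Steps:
H = 19306 (H = 98*197 = 19306)
23059 - H = 23059 - 1*19306 = 23059 - 19306 = 3753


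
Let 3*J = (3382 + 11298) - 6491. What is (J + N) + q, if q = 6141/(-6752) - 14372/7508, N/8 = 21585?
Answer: 6669057976637/38020512 ≈ 1.7541e+5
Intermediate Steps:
N = 172680 (N = 8*21585 = 172680)
J = 8189/3 (J = ((3382 + 11298) - 6491)/3 = (14680 - 6491)/3 = (⅓)*8189 = 8189/3 ≈ 2729.7)
q = -35786593/12673504 (q = 6141*(-1/6752) - 14372*1/7508 = -6141/6752 - 3593/1877 = -35786593/12673504 ≈ -2.8237)
(J + N) + q = (8189/3 + 172680) - 35786593/12673504 = 526229/3 - 35786593/12673504 = 6669057976637/38020512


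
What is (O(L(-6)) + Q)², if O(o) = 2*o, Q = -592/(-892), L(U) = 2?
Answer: 1081600/49729 ≈ 21.750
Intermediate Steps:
Q = 148/223 (Q = -592*(-1/892) = 148/223 ≈ 0.66368)
(O(L(-6)) + Q)² = (2*2 + 148/223)² = (4 + 148/223)² = (1040/223)² = 1081600/49729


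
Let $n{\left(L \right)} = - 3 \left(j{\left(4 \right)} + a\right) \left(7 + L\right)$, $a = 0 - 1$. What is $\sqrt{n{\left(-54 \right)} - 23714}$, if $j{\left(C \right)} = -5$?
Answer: $4 i \sqrt{1535} \approx 156.72 i$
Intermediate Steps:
$a = -1$
$n{\left(L \right)} = 126 + 18 L$ ($n{\left(L \right)} = - 3 \left(-5 - 1\right) \left(7 + L\right) = - 3 \left(- 6 \left(7 + L\right)\right) = - 3 \left(-42 - 6 L\right) = 126 + 18 L$)
$\sqrt{n{\left(-54 \right)} - 23714} = \sqrt{\left(126 + 18 \left(-54\right)\right) - 23714} = \sqrt{\left(126 - 972\right) - 23714} = \sqrt{-846 - 23714} = \sqrt{-24560} = 4 i \sqrt{1535}$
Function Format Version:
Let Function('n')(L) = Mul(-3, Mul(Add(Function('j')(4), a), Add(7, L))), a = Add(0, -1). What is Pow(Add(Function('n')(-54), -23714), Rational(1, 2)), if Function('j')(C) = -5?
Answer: Mul(4, I, Pow(1535, Rational(1, 2))) ≈ Mul(156.72, I)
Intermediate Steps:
a = -1
Function('n')(L) = Add(126, Mul(18, L)) (Function('n')(L) = Mul(-3, Mul(Add(-5, -1), Add(7, L))) = Mul(-3, Mul(-6, Add(7, L))) = Mul(-3, Add(-42, Mul(-6, L))) = Add(126, Mul(18, L)))
Pow(Add(Function('n')(-54), -23714), Rational(1, 2)) = Pow(Add(Add(126, Mul(18, -54)), -23714), Rational(1, 2)) = Pow(Add(Add(126, -972), -23714), Rational(1, 2)) = Pow(Add(-846, -23714), Rational(1, 2)) = Pow(-24560, Rational(1, 2)) = Mul(4, I, Pow(1535, Rational(1, 2)))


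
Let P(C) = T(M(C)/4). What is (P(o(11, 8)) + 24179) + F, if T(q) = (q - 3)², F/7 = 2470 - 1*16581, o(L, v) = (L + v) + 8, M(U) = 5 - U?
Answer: -298103/4 ≈ -74526.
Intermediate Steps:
o(L, v) = 8 + L + v
F = -98777 (F = 7*(2470 - 1*16581) = 7*(2470 - 16581) = 7*(-14111) = -98777)
T(q) = (-3 + q)²
P(C) = (-7/4 - C/4)² (P(C) = (-3 + (5 - C)/4)² = (-3 + (5 - C)*(¼))² = (-3 + (5/4 - C/4))² = (-7/4 - C/4)²)
(P(o(11, 8)) + 24179) + F = ((7 + (8 + 11 + 8))²/16 + 24179) - 98777 = ((7 + 27)²/16 + 24179) - 98777 = ((1/16)*34² + 24179) - 98777 = ((1/16)*1156 + 24179) - 98777 = (289/4 + 24179) - 98777 = 97005/4 - 98777 = -298103/4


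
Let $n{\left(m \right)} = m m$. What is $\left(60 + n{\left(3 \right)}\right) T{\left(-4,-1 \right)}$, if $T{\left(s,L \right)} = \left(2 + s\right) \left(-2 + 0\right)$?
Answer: $276$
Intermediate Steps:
$n{\left(m \right)} = m^{2}$
$T{\left(s,L \right)} = -4 - 2 s$ ($T{\left(s,L \right)} = \left(2 + s\right) \left(-2\right) = -4 - 2 s$)
$\left(60 + n{\left(3 \right)}\right) T{\left(-4,-1 \right)} = \left(60 + 3^{2}\right) \left(-4 - -8\right) = \left(60 + 9\right) \left(-4 + 8\right) = 69 \cdot 4 = 276$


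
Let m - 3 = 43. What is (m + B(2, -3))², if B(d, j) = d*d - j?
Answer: 2809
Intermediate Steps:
B(d, j) = d² - j
m = 46 (m = 3 + 43 = 46)
(m + B(2, -3))² = (46 + (2² - 1*(-3)))² = (46 + (4 + 3))² = (46 + 7)² = 53² = 2809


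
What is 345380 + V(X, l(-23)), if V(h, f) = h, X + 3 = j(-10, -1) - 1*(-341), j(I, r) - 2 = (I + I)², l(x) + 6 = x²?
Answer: 346120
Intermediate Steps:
l(x) = -6 + x²
j(I, r) = 2 + 4*I² (j(I, r) = 2 + (I + I)² = 2 + (2*I)² = 2 + 4*I²)
X = 740 (X = -3 + ((2 + 4*(-10)²) - 1*(-341)) = -3 + ((2 + 4*100) + 341) = -3 + ((2 + 400) + 341) = -3 + (402 + 341) = -3 + 743 = 740)
345380 + V(X, l(-23)) = 345380 + 740 = 346120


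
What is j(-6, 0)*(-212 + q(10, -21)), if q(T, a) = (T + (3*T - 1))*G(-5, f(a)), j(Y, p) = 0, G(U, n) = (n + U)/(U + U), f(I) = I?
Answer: 0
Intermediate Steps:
G(U, n) = (U + n)/(2*U) (G(U, n) = (U + n)/((2*U)) = (U + n)*(1/(2*U)) = (U + n)/(2*U))
q(T, a) = (½ - a/10)*(-1 + 4*T) (q(T, a) = (T + (3*T - 1))*((½)*(-5 + a)/(-5)) = (T + (-1 + 3*T))*((½)*(-⅕)*(-5 + a)) = (-1 + 4*T)*(½ - a/10) = (½ - a/10)*(-1 + 4*T))
j(-6, 0)*(-212 + q(10, -21)) = 0*(-212 + (-1 + 4*10)*(5 - 1*(-21))/10) = 0*(-212 + (-1 + 40)*(5 + 21)/10) = 0*(-212 + (⅒)*39*26) = 0*(-212 + 507/5) = 0*(-553/5) = 0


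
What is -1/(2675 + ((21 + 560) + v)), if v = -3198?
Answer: -1/58 ≈ -0.017241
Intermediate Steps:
-1/(2675 + ((21 + 560) + v)) = -1/(2675 + ((21 + 560) - 3198)) = -1/(2675 + (581 - 3198)) = -1/(2675 - 2617) = -1/58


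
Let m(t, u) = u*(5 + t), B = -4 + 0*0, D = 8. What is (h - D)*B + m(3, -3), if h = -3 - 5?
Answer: 40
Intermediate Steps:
h = -8
B = -4 (B = -4 + 0 = -4)
(h - D)*B + m(3, -3) = (-8 - 1*8)*(-4) - 3*(5 + 3) = (-8 - 8)*(-4) - 3*8 = -16*(-4) - 24 = 64 - 24 = 40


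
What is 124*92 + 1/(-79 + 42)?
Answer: 422095/37 ≈ 11408.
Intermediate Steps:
124*92 + 1/(-79 + 42) = 11408 + 1/(-37) = 11408 - 1/37 = 422095/37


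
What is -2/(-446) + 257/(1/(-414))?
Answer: -23726753/223 ≈ -1.0640e+5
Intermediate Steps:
-2/(-446) + 257/(1/(-414)) = -2*(-1/446) + 257/(-1/414) = 1/223 + 257*(-414) = 1/223 - 106398 = -23726753/223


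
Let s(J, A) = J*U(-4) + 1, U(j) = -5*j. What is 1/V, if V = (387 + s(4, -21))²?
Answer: 1/219024 ≈ 4.5657e-6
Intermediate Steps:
s(J, A) = 1 + 20*J (s(J, A) = J*(-5*(-4)) + 1 = J*20 + 1 = 20*J + 1 = 1 + 20*J)
V = 219024 (V = (387 + (1 + 20*4))² = (387 + (1 + 80))² = (387 + 81)² = 468² = 219024)
1/V = 1/219024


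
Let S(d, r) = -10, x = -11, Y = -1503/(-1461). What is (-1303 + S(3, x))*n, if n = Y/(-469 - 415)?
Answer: 50601/33116 ≈ 1.5280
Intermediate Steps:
Y = 501/487 (Y = -1503*(-1/1461) = 501/487 ≈ 1.0287)
n = -501/430508 (n = 501/(487*(-469 - 415)) = (501/487)/(-884) = (501/487)*(-1/884) = -501/430508 ≈ -0.0011637)
(-1303 + S(3, x))*n = (-1303 - 10)*(-501/430508) = -1313*(-501/430508) = 50601/33116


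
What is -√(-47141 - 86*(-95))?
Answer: -I*√38971 ≈ -197.41*I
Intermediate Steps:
-√(-47141 - 86*(-95)) = -√(-47141 + 8170) = -√(-38971) = -I*√38971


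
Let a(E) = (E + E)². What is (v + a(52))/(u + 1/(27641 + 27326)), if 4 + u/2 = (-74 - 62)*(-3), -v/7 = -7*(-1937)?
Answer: -4622559799/44413337 ≈ -104.08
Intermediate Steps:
v = -94913 (v = -(-49)*(-1937) = -7*13559 = -94913)
a(E) = 4*E² (a(E) = (2*E)² = 4*E²)
u = 808 (u = -8 + 2*((-74 - 62)*(-3)) = -8 + 2*(-136*(-3)) = -8 + 2*408 = -8 + 816 = 808)
(v + a(52))/(u + 1/(27641 + 27326)) = (-94913 + 4*52²)/(808 + 1/(27641 + 27326)) = (-94913 + 4*2704)/(808 + 1/54967) = (-94913 + 10816)/(808 + 1/54967) = -84097/44413337/54967 = -84097*54967/44413337 = -4622559799/44413337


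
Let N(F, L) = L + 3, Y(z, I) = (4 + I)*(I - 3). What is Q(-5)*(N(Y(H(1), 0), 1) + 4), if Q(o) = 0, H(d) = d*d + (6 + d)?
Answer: 0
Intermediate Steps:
H(d) = 6 + d + d**2 (H(d) = d**2 + (6 + d) = 6 + d + d**2)
Y(z, I) = (-3 + I)*(4 + I) (Y(z, I) = (4 + I)*(-3 + I) = (-3 + I)*(4 + I))
N(F, L) = 3 + L
Q(-5)*(N(Y(H(1), 0), 1) + 4) = 0*((3 + 1) + 4) = 0*(4 + 4) = 0*8 = 0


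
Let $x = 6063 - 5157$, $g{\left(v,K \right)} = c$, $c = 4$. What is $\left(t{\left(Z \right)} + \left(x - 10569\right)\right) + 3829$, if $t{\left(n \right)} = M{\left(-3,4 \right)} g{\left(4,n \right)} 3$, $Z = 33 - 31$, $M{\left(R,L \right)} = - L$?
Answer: $-5882$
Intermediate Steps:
$Z = 2$ ($Z = 33 - 31 = 2$)
$g{\left(v,K \right)} = 4$
$x = 906$ ($x = 6063 - 5157 = 906$)
$t{\left(n \right)} = -48$ ($t{\left(n \right)} = \left(-1\right) 4 \cdot 4 \cdot 3 = \left(-4\right) 4 \cdot 3 = \left(-16\right) 3 = -48$)
$\left(t{\left(Z \right)} + \left(x - 10569\right)\right) + 3829 = \left(-48 + \left(906 - 10569\right)\right) + 3829 = \left(-48 - 9663\right) + 3829 = -9711 + 3829 = -5882$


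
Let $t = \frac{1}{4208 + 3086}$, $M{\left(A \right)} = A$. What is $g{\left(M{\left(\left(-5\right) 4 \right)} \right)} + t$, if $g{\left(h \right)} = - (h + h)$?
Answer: $\frac{291761}{7294} \approx 40.0$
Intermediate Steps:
$g{\left(h \right)} = - 2 h$
$t = \frac{1}{7294} \approx 0.0001371$
$g{\left(M{\left(\left(-5\right) 4 \right)} \right)} + t = - 2 \left(\left(-5\right) 4\right) + \frac{1}{7294} = \left(-2\right) \left(-20\right) + \frac{1}{7294} = 40 + \frac{1}{7294} = \frac{291761}{7294}$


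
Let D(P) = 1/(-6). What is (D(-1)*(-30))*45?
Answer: 225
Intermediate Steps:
D(P) = -⅙
(D(-1)*(-30))*45 = -⅙*(-30)*45 = 5*45 = 225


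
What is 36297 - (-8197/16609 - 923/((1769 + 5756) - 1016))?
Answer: 3924064070737/108107981 ≈ 36298.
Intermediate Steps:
36297 - (-8197/16609 - 923/((1769 + 5756) - 1016)) = 36297 - (-8197*1/16609 - 923/(7525 - 1016)) = 36297 - (-8197/16609 - 923/6509) = 36297 - 1*(-68684380/108107981) = 36297 + 68684380/108107981 = 3924064070737/108107981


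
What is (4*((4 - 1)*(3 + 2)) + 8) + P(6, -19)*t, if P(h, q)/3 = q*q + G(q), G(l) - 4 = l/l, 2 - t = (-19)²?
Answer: -394114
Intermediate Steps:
t = -359 (t = 2 - 1*(-19)² = 2 - 1*361 = 2 - 361 = -359)
G(l) = 5 (G(l) = 4 + l/l = 4 + 1 = 5)
P(h, q) = 15 + 3*q² (P(h, q) = 3*(q*q + 5) = 3*(q² + 5) = 3*(5 + q²) = 15 + 3*q²)
(4*((4 - 1)*(3 + 2)) + 8) + P(6, -19)*t = (4*((4 - 1)*(3 + 2)) + 8) + (15 + 3*(-19)²)*(-359) = (4*(3*5) + 8) + (15 + 3*361)*(-359) = (4*15 + 8) + (15 + 1083)*(-359) = (60 + 8) + 1098*(-359) = 68 - 394182 = -394114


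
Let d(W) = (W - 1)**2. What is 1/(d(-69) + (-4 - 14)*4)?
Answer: 1/4828 ≈ 0.00020713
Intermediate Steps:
d(W) = (-1 + W)**2
1/(d(-69) + (-4 - 14)*4) = 1/((-1 - 69)**2 + (-4 - 14)*4) = 1/((-70)**2 - 18*4) = 1/(4900 - 72) = 1/4828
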